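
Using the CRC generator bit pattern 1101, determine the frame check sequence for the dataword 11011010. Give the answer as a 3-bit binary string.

Append 3 zeros: 11011010000. Divide by 1101 (XOR where the leading bit is 1):
  pos 0: 1101 XOR 1101 = 0000
  pos 4: 1010 XOR 1101 = 0111
  pos 5: 1110 XOR 1101 = 0011
  pos 7: 1100 XOR 1101 = 0001
Remainder (last 3 bits) = 001. This is the CRC / FCS.

001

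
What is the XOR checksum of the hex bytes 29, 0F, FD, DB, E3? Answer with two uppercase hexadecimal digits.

XOR the bytes together:
  start with 0x29
  0x29 ⊕ 0x0F = 0x26
  0x26 ⊕ 0xFD = 0xDB
  0xDB ⊕ 0xDB = 0x00
  0x00 ⊕ 0xE3 = 0xE3

E3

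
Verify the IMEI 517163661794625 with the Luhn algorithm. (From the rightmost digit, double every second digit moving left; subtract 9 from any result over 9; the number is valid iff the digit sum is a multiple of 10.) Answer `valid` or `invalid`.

From the right, keep odd positions and double even positions (subtract 9 from any doubled value over 9):
  doubled (positions 2,4,...): 4 8 5 3 6 2 2 → sum 30
  kept (positions 1,3,...): 5 6 9 1 6 6 7 5 → sum 45
Total = 75.
75 mod 10 = 5, so the number is invalid.

invalid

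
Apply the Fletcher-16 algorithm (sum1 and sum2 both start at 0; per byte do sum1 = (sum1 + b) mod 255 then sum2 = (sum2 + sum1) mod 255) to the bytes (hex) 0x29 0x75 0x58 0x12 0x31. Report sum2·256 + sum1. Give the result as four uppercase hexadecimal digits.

023A

Running sums (mod 255):
  after byte 0 (0x29): sum1=41, sum2=41
  after byte 1 (0x75): sum1=158, sum2=199
  after byte 2 (0x58): sum1=246, sum2=190
  after byte 3 (0x12): sum1=9, sum2=199
  after byte 4 (0x31): sum1=58, sum2=2
Checksum = sum2·256 + sum1 = 2·256 + 58 = 570 = 0x023A.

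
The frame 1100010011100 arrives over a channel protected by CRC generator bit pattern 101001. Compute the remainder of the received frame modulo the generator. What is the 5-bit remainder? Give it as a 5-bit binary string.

Modulo-2 division of 1100010011100 by 101001:
  pos 0: 110001 XOR 101001 = 011000
  pos 1: 110000 XOR 101001 = 011001
  pos 2: 110010 XOR 101001 = 011011
  pos 3: 110111 XOR 101001 = 011110
  pos 4: 111101 XOR 101001 = 010100
  pos 5: 101001 XOR 101001 = 000000
Remainder = 00000 (zero — the frame passes the CRC check).

00000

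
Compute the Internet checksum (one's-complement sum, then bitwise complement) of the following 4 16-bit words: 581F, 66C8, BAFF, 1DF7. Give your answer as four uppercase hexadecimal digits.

One's-complement addition (fold any carry out of bit 15 back into bit 0):
  0x581F + 0x66C8 = 0x0BEE7
  0xBEE7 + 0xBAFF = 0x179E6 → wrap carry → 0x79E7
  0x79E7 + 0x1DF7 = 0x097DE
One's-complement sum = 0x97DE.
Checksum = ~0x97DE & 0xFFFF = 0x6821.

6821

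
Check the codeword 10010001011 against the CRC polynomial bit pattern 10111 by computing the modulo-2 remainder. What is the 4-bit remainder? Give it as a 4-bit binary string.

Modulo-2 division of 10010001011 by 10111:
  pos 0: 10010 XOR 10111 = 00101
  pos 2: 10100 XOR 10111 = 00011
  pos 5: 11101 XOR 10111 = 01010
  pos 6: 10101 XOR 10111 = 00010
Remainder = 0010 (nonzero — an error is detected).

0010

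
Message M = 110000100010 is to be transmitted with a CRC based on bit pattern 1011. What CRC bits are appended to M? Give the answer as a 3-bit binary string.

Append 3 zeros: 110000100010000. Divide by 1011 (XOR where the leading bit is 1):
  pos 0: 1100 XOR 1011 = 0111
  pos 1: 1110 XOR 1011 = 0101
  pos 2: 1010 XOR 1011 = 0001
  pos 5: 1100 XOR 1011 = 0111
  pos 6: 1110 XOR 1011 = 0101
  pos 7: 1011 XOR 1011 = 0000
Remainder (last 3 bits) = 000. This is the CRC / FCS.

000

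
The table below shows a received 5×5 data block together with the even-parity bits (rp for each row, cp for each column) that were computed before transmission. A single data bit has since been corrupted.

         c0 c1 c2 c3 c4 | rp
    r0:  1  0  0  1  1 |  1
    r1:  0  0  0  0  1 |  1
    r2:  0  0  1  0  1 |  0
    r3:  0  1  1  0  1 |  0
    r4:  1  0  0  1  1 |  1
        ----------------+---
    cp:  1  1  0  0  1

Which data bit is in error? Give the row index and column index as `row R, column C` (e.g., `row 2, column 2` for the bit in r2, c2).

row 3, column 0

Recompute each row's even parity and compare to rp:
  r0: data parity 1, sent rp 1 → ok
  r1: data parity 1, sent rp 1 → ok
  r2: data parity 0, sent rp 0 → ok
  r3: data parity 1, sent rp 0 → mismatch
  r4: data parity 1, sent rp 1 → ok
Recompute each column's even parity and compare to cp:
  c0: data parity 0, sent cp 1 → mismatch
  c1: data parity 1, sent cp 1 → ok
  c2: data parity 0, sent cp 0 → ok
  c3: data parity 0, sent cp 0 → ok
  c4: data parity 1, sent cp 1 → ok
Exactly one row (r3) and one column (c0) fail → the flipped bit is at their intersection.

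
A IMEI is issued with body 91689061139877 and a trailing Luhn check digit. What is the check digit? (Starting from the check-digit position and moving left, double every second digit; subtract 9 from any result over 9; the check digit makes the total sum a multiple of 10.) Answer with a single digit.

Partial digits right→left: 7 7 8 9 3 1 1 6 0 9 8 6 1 9
Double every second digit counting from the check-digit position (so the 1st, 3rd, 5th, ... of the partial from the right).
  doubled (with −9 where >9): 5 7 6 2 0 7 2 → sum 29
  kept as-is: 7 9 1 6 9 6 9 → sum 47
Total = 29 + 47 = 76.
Check digit = (10 − (76 mod 10)) mod 10 = 4.

4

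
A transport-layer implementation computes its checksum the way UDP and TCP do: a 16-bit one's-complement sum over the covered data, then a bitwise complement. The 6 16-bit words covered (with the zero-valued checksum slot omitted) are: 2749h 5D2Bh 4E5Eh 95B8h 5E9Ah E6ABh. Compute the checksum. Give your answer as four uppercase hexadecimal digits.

One's-complement addition (fold any carry out of bit 15 back into bit 0):
  0x2749 + 0x5D2B = 0x08474
  0x8474 + 0x4E5E = 0x0D2D2
  0xD2D2 + 0x95B8 = 0x1688A → wrap carry → 0x688B
  0x688B + 0x5E9A = 0x0C725
  0xC725 + 0xE6AB = 0x1ADD0 → wrap carry → 0xADD1
One's-complement sum = 0xADD1.
Checksum = ~0xADD1 & 0xFFFF = 0x522E.

522E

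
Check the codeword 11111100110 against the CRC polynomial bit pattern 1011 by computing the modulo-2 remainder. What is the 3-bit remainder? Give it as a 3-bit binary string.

000

Modulo-2 division of 11111100110 by 1011:
  pos 0: 1111 XOR 1011 = 0100
  pos 1: 1001 XOR 1011 = 0010
  pos 3: 1010 XOR 1011 = 0001
  pos 6: 1011 XOR 1011 = 0000
Remainder = 000 (zero — the frame passes the CRC check).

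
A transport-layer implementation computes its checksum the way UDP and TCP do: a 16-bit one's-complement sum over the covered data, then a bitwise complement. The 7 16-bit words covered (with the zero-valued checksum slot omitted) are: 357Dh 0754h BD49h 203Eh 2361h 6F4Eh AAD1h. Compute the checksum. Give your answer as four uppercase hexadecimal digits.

One's-complement addition (fold any carry out of bit 15 back into bit 0):
  0x357D + 0x0754 = 0x03CD1
  0x3CD1 + 0xBD49 = 0x0FA1A
  0xFA1A + 0x203E = 0x11A58 → wrap carry → 0x1A59
  0x1A59 + 0x2361 = 0x03DBA
  0x3DBA + 0x6F4E = 0x0AD08
  0xAD08 + 0xAAD1 = 0x157D9 → wrap carry → 0x57DA
One's-complement sum = 0x57DA.
Checksum = ~0x57DA & 0xFFFF = 0xA825.

A825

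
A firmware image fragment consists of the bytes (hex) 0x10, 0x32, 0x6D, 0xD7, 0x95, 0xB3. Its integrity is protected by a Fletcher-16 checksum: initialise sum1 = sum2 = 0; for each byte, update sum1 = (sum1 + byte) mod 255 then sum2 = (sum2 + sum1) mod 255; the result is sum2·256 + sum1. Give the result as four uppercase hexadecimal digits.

77D0

Running sums (mod 255):
  after byte 0 (0x10): sum1=16, sum2=16
  after byte 1 (0x32): sum1=66, sum2=82
  after byte 2 (0x6D): sum1=175, sum2=2
  after byte 3 (0xD7): sum1=135, sum2=137
  after byte 4 (0x95): sum1=29, sum2=166
  after byte 5 (0xB3): sum1=208, sum2=119
Checksum = sum2·256 + sum1 = 119·256 + 208 = 30672 = 0x77D0.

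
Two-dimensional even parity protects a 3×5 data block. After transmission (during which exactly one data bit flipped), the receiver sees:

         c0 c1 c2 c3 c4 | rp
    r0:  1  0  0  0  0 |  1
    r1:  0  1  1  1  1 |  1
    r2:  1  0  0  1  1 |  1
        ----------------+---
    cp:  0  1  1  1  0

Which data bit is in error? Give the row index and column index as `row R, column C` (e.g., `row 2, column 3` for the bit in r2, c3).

row 1, column 3

Recompute each row's even parity and compare to rp:
  r0: data parity 1, sent rp 1 → ok
  r1: data parity 0, sent rp 1 → mismatch
  r2: data parity 1, sent rp 1 → ok
Recompute each column's even parity and compare to cp:
  c0: data parity 0, sent cp 0 → ok
  c1: data parity 1, sent cp 1 → ok
  c2: data parity 1, sent cp 1 → ok
  c3: data parity 0, sent cp 1 → mismatch
  c4: data parity 0, sent cp 0 → ok
Exactly one row (r1) and one column (c3) fail → the flipped bit is at their intersection.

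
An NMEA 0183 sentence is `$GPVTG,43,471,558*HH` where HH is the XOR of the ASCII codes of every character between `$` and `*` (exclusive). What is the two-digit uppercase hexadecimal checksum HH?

73

XOR the ASCII codes of the payload characters:
  'G' = 0x47 → acc = 0x47
  'P' = 0x50 → acc = 0x17
  'V' = 0x56 → acc = 0x41
  'T' = 0x54 → acc = 0x15
  'G' = 0x47 → acc = 0x52
  ',' = 0x2C → acc = 0x7E
  '4' = 0x34 → acc = 0x4A
  '3' = 0x33 → acc = 0x79
  ',' = 0x2C → acc = 0x55
  '4' = 0x34 → acc = 0x61
  '7' = 0x37 → acc = 0x56
  '1' = 0x31 → acc = 0x67
  ',' = 0x2C → acc = 0x4B
  '5' = 0x35 → acc = 0x7E
  '5' = 0x35 → acc = 0x4B
  '8' = 0x38 → acc = 0x73
Checksum = 0x73.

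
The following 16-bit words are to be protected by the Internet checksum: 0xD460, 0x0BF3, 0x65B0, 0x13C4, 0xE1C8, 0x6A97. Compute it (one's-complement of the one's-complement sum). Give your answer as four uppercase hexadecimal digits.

59D7

One's-complement addition (fold any carry out of bit 15 back into bit 0):
  0xD460 + 0x0BF3 = 0x0E053
  0xE053 + 0x65B0 = 0x14603 → wrap carry → 0x4604
  0x4604 + 0x13C4 = 0x059C8
  0x59C8 + 0xE1C8 = 0x13B90 → wrap carry → 0x3B91
  0x3B91 + 0x6A97 = 0x0A628
One's-complement sum = 0xA628.
Checksum = ~0xA628 & 0xFFFF = 0x59D7.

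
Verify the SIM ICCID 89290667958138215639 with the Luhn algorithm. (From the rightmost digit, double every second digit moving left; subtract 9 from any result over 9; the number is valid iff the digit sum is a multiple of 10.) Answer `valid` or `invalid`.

invalid

From the right, keep odd positions and double even positions (subtract 9 from any doubled value over 9):
  doubled (positions 2,4,...): 6 1 4 6 7 9 3 0 4 7 → sum 47
  kept (positions 1,3,...): 9 6 1 8 1 5 7 6 9 9 → sum 61
Total = 108.
108 mod 10 = 8, so the number is invalid.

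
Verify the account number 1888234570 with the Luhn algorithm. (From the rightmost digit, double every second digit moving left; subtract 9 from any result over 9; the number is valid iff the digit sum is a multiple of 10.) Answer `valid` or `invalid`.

valid

From the right, keep odd positions and double even positions (subtract 9 from any doubled value over 9):
  doubled (positions 2,4,...): 5 8 4 7 2 → sum 26
  kept (positions 1,3,...): 0 5 3 8 8 → sum 24
Total = 50.
50 mod 10 = 0, so the number is valid.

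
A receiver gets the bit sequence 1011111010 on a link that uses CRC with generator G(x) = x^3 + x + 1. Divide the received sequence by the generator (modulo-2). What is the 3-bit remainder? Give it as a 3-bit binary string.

000

Modulo-2 division of 1011111010 by 1011:
  pos 0: 1011 XOR 1011 = 0000
  pos 4: 1110 XOR 1011 = 0101
  pos 5: 1011 XOR 1011 = 0000
Remainder = 000 (zero — the frame passes the CRC check).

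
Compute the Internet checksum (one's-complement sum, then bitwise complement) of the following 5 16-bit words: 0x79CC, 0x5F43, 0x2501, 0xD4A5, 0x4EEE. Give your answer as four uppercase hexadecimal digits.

One's-complement addition (fold any carry out of bit 15 back into bit 0):
  0x79CC + 0x5F43 = 0x0D90F
  0xD90F + 0x2501 = 0x0FE10
  0xFE10 + 0xD4A5 = 0x1D2B5 → wrap carry → 0xD2B6
  0xD2B6 + 0x4EEE = 0x121A4 → wrap carry → 0x21A5
One's-complement sum = 0x21A5.
Checksum = ~0x21A5 & 0xFFFF = 0xDE5A.

DE5A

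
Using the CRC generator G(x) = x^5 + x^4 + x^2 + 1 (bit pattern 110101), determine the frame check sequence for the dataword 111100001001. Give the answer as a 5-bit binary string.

Append 5 zeros: 11110000100100000. Divide by 110101 (XOR where the leading bit is 1):
  pos 0: 111100 XOR 110101 = 001001
  pos 2: 100100 XOR 110101 = 010001
  pos 3: 100011 XOR 110101 = 010110
  pos 4: 101100 XOR 110101 = 011001
  pos 5: 110010 XOR 110101 = 000111
  pos 8: 111100 XOR 110101 = 001001
  pos 10: 100100 XOR 110101 = 010001
  pos 11: 100010 XOR 110101 = 010111
Remainder (last 5 bits) = 10111. This is the CRC / FCS.

10111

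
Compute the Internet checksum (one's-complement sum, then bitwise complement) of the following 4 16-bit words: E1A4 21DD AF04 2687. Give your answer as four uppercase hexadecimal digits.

One's-complement addition (fold any carry out of bit 15 back into bit 0):
  0xE1A4 + 0x21DD = 0x10381 → wrap carry → 0x0382
  0x0382 + 0xAF04 = 0x0B286
  0xB286 + 0x2687 = 0x0D90D
One's-complement sum = 0xD90D.
Checksum = ~0xD90D & 0xFFFF = 0x26F2.

26F2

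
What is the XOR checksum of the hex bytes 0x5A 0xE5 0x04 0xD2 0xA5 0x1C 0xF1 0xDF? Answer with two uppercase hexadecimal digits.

XOR the bytes together:
  start with 0x5A
  0x5A ⊕ 0xE5 = 0xBF
  0xBF ⊕ 0x04 = 0xBB
  0xBB ⊕ 0xD2 = 0x69
  0x69 ⊕ 0xA5 = 0xCC
  0xCC ⊕ 0x1C = 0xD0
  0xD0 ⊕ 0xF1 = 0x21
  0x21 ⊕ 0xDF = 0xFE

FE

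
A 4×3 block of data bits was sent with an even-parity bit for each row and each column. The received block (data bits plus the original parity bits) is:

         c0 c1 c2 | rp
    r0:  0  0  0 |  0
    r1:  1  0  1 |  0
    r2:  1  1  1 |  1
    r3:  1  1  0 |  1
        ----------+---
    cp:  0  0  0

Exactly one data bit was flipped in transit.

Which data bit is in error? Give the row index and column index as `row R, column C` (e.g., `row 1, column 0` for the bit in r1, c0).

Recompute each row's even parity and compare to rp:
  r0: data parity 0, sent rp 0 → ok
  r1: data parity 0, sent rp 0 → ok
  r2: data parity 1, sent rp 1 → ok
  r3: data parity 0, sent rp 1 → mismatch
Recompute each column's even parity and compare to cp:
  c0: data parity 1, sent cp 0 → mismatch
  c1: data parity 0, sent cp 0 → ok
  c2: data parity 0, sent cp 0 → ok
Exactly one row (r3) and one column (c0) fail → the flipped bit is at their intersection.

row 3, column 0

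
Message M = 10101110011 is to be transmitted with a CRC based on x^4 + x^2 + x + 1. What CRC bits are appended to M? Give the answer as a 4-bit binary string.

Append 4 zeros: 101011100110000. Divide by 10111 (XOR where the leading bit is 1):
  pos 0: 10101 XOR 10111 = 00010
  pos 3: 10110 XOR 10111 = 00001
  pos 7: 10110 XOR 10111 = 00001
Remainder (last 4 bits) = 1000. This is the CRC / FCS.

1000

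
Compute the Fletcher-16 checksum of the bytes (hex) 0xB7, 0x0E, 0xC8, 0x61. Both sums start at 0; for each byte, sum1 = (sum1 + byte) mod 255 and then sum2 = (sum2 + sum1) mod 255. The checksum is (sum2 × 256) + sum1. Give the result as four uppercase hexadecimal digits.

Running sums (mod 255):
  after byte 0 (0xB7): sum1=183, sum2=183
  after byte 1 (0x0E): sum1=197, sum2=125
  after byte 2 (0xC8): sum1=142, sum2=12
  after byte 3 (0x61): sum1=239, sum2=251
Checksum = sum2·256 + sum1 = 251·256 + 239 = 64495 = 0xFBEF.

FBEF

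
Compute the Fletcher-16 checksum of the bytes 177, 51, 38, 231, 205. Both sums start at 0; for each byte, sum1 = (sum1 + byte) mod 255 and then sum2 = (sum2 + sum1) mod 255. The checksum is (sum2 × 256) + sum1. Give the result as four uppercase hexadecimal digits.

55C0

Running sums (mod 255):
  after byte 0 (177): sum1=177, sum2=177
  after byte 1 (51): sum1=228, sum2=150
  after byte 2 (38): sum1=11, sum2=161
  after byte 3 (231): sum1=242, sum2=148
  after byte 4 (205): sum1=192, sum2=85
Checksum = sum2·256 + sum1 = 85·256 + 192 = 21952 = 0x55C0.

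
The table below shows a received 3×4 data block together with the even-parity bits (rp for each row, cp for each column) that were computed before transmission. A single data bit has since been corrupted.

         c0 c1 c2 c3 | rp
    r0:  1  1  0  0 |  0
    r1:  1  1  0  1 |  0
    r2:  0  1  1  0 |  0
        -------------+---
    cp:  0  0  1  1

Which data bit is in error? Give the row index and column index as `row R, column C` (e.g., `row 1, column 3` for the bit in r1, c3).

Recompute each row's even parity and compare to rp:
  r0: data parity 0, sent rp 0 → ok
  r1: data parity 1, sent rp 0 → mismatch
  r2: data parity 0, sent rp 0 → ok
Recompute each column's even parity and compare to cp:
  c0: data parity 0, sent cp 0 → ok
  c1: data parity 1, sent cp 0 → mismatch
  c2: data parity 1, sent cp 1 → ok
  c3: data parity 1, sent cp 1 → ok
Exactly one row (r1) and one column (c1) fail → the flipped bit is at their intersection.

row 1, column 1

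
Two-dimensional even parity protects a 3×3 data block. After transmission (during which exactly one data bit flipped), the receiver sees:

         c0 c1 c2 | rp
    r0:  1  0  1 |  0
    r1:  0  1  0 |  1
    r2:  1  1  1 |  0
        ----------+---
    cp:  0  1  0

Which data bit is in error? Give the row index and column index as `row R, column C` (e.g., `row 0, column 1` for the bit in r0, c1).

Recompute each row's even parity and compare to rp:
  r0: data parity 0, sent rp 0 → ok
  r1: data parity 1, sent rp 1 → ok
  r2: data parity 1, sent rp 0 → mismatch
Recompute each column's even parity and compare to cp:
  c0: data parity 0, sent cp 0 → ok
  c1: data parity 0, sent cp 1 → mismatch
  c2: data parity 0, sent cp 0 → ok
Exactly one row (r2) and one column (c1) fail → the flipped bit is at their intersection.

row 2, column 1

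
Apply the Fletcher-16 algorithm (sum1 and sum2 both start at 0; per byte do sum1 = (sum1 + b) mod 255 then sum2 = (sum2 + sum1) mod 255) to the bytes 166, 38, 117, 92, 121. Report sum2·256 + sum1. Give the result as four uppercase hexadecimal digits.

Running sums (mod 255):
  after byte 0 (166): sum1=166, sum2=166
  after byte 1 (38): sum1=204, sum2=115
  after byte 2 (117): sum1=66, sum2=181
  after byte 3 (92): sum1=158, sum2=84
  after byte 4 (121): sum1=24, sum2=108
Checksum = sum2·256 + sum1 = 108·256 + 24 = 27672 = 0x6C18.

6C18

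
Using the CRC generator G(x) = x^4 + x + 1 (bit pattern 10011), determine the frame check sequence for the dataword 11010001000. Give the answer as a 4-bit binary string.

Append 4 zeros: 110100010000000. Divide by 10011 (XOR where the leading bit is 1):
  pos 0: 11010 XOR 10011 = 01001
  pos 1: 10010 XOR 10011 = 00001
  pos 5: 10100 XOR 10011 = 00111
  pos 7: 11100 XOR 10011 = 01111
  pos 8: 11110 XOR 10011 = 01101
  pos 9: 11010 XOR 10011 = 01001
  pos 10: 10010 XOR 10011 = 00001
Remainder (last 4 bits) = 0001. This is the CRC / FCS.

0001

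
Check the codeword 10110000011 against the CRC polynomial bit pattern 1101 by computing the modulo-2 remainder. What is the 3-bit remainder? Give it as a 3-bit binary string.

Modulo-2 division of 10110000011 by 1101:
  pos 0: 1011 XOR 1101 = 0110
  pos 1: 1100 XOR 1101 = 0001
  pos 4: 1000 XOR 1101 = 0101
  pos 5: 1010 XOR 1101 = 0111
  pos 6: 1111 XOR 1101 = 0010
Remainder = 101 (nonzero — an error is detected).

101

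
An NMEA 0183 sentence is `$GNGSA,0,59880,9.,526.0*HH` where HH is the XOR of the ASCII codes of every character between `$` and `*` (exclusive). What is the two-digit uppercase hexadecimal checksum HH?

XOR the ASCII codes of the payload characters:
  'G' = 0x47 → acc = 0x47
  'N' = 0x4E → acc = 0x09
  'G' = 0x47 → acc = 0x4E
  'S' = 0x53 → acc = 0x1D
  'A' = 0x41 → acc = 0x5C
  ',' = 0x2C → acc = 0x70
  '0' = 0x30 → acc = 0x40
  ',' = 0x2C → acc = 0x6C
  '5' = 0x35 → acc = 0x59
  '9' = 0x39 → acc = 0x60
  '8' = 0x38 → acc = 0x58
  '8' = 0x38 → acc = 0x60
  '0' = 0x30 → acc = 0x50
  ',' = 0x2C → acc = 0x7C
  '9' = 0x39 → acc = 0x45
  '.' = 0x2E → acc = 0x6B
  ',' = 0x2C → acc = 0x47
  '5' = 0x35 → acc = 0x72
  '2' = 0x32 → acc = 0x40
  '6' = 0x36 → acc = 0x76
  '.' = 0x2E → acc = 0x58
  '0' = 0x30 → acc = 0x68
Checksum = 0x68.

68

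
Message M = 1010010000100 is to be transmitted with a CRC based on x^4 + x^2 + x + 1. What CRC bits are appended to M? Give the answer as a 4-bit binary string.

1001

Append 4 zeros: 10100100001000000. Divide by 10111 (XOR where the leading bit is 1):
  pos 0: 10100 XOR 10111 = 00011
  pos 3: 11100 XOR 10111 = 01011
  pos 4: 10110 XOR 10111 = 00001
  pos 8: 10100 XOR 10111 = 00011
  pos 11: 11000 XOR 10111 = 01111
  pos 12: 11110 XOR 10111 = 01001
Remainder (last 4 bits) = 1001. This is the CRC / FCS.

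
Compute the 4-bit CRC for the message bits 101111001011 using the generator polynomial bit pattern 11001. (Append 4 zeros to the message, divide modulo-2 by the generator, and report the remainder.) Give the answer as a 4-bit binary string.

0110

Append 4 zeros: 1011110010110000. Divide by 11001 (XOR where the leading bit is 1):
  pos 0: 10111 XOR 11001 = 01110
  pos 1: 11101 XOR 11001 = 00100
  pos 3: 10000 XOR 11001 = 01001
  pos 4: 10011 XOR 11001 = 01010
  pos 5: 10100 XOR 11001 = 01101
  pos 6: 11011 XOR 11001 = 00010
  pos 9: 10100 XOR 11001 = 01101
  pos 10: 11010 XOR 11001 = 00011
Remainder (last 4 bits) = 0110. This is the CRC / FCS.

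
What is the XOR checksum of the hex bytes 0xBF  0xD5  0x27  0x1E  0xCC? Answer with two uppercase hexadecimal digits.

9F

XOR the bytes together:
  start with 0xBF
  0xBF ⊕ 0xD5 = 0x6A
  0x6A ⊕ 0x27 = 0x4D
  0x4D ⊕ 0x1E = 0x53
  0x53 ⊕ 0xCC = 0x9F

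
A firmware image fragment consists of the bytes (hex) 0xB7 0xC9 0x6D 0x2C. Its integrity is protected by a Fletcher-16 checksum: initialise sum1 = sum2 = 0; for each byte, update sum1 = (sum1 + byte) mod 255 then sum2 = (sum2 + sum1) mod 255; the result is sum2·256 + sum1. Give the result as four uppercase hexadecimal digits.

Running sums (mod 255):
  after byte 0 (0xB7): sum1=183, sum2=183
  after byte 1 (0xC9): sum1=129, sum2=57
  after byte 2 (0x6D): sum1=238, sum2=40
  after byte 3 (0x2C): sum1=27, sum2=67
Checksum = sum2·256 + sum1 = 67·256 + 27 = 17179 = 0x431B.

431B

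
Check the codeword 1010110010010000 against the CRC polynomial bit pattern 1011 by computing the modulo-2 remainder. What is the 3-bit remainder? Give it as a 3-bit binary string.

101

Modulo-2 division of 1010110010010000 by 1011:
  pos 0: 1010 XOR 1011 = 0001
  pos 3: 1110 XOR 1011 = 0101
  pos 4: 1010 XOR 1011 = 0001
  pos 7: 1100 XOR 1011 = 0111
  pos 8: 1111 XOR 1011 = 0100
  pos 9: 1000 XOR 1011 = 0011
  pos 11: 1100 XOR 1011 = 0111
  pos 12: 1110 XOR 1011 = 0101
Remainder = 101 (nonzero — an error is detected).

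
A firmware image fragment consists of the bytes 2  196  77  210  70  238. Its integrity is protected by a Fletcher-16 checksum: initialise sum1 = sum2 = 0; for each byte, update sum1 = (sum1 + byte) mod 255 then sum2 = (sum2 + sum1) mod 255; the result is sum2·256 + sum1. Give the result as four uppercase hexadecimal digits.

0D1C

Running sums (mod 255):
  after byte 0 (2): sum1=2, sum2=2
  after byte 1 (196): sum1=198, sum2=200
  after byte 2 (77): sum1=20, sum2=220
  after byte 3 (210): sum1=230, sum2=195
  after byte 4 (70): sum1=45, sum2=240
  after byte 5 (238): sum1=28, sum2=13
Checksum = sum2·256 + sum1 = 13·256 + 28 = 3356 = 0x0D1C.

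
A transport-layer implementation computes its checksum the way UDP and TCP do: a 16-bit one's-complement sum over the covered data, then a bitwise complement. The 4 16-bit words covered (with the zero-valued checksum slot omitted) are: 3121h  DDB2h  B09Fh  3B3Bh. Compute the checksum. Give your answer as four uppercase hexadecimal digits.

One's-complement addition (fold any carry out of bit 15 back into bit 0):
  0x3121 + 0xDDB2 = 0x10ED3 → wrap carry → 0x0ED4
  0x0ED4 + 0xB09F = 0x0BF73
  0xBF73 + 0x3B3B = 0x0FAAE
One's-complement sum = 0xFAAE.
Checksum = ~0xFAAE & 0xFFFF = 0x0551.

0551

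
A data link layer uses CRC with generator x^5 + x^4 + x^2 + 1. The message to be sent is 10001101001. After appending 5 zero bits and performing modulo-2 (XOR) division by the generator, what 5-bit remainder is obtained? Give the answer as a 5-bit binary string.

Append 5 zeros: 1000110100100000. Divide by 110101 (XOR where the leading bit is 1):
  pos 0: 100011 XOR 110101 = 010110
  pos 1: 101100 XOR 110101 = 011001
  pos 2: 110011 XOR 110101 = 000110
  pos 5: 110001 XOR 110101 = 000100
  pos 8: 100000 XOR 110101 = 010101
  pos 9: 101010 XOR 110101 = 011111
  pos 10: 111110 XOR 110101 = 001011
Remainder (last 5 bits) = 01011. This is the CRC / FCS.

01011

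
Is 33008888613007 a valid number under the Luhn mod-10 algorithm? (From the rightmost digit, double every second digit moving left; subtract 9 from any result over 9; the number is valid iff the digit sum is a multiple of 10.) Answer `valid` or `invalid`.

From the right, keep odd positions and double even positions (subtract 9 from any doubled value over 9):
  doubled (positions 2,4,...): 0 6 3 7 7 0 6 → sum 29
  kept (positions 1,3,...): 7 0 1 8 8 0 3 → sum 27
Total = 56.
56 mod 10 = 6, so the number is invalid.

invalid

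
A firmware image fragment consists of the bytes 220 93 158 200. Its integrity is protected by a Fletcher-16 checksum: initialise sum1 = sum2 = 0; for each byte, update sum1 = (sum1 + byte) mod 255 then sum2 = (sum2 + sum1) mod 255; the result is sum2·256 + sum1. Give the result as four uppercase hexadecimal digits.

91A1

Running sums (mod 255):
  after byte 0 (220): sum1=220, sum2=220
  after byte 1 (93): sum1=58, sum2=23
  after byte 2 (158): sum1=216, sum2=239
  after byte 3 (200): sum1=161, sum2=145
Checksum = sum2·256 + sum1 = 145·256 + 161 = 37281 = 0x91A1.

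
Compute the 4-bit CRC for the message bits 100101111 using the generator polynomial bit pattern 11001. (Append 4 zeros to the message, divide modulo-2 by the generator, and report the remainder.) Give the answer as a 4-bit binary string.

1100

Append 4 zeros: 1001011110000. Divide by 11001 (XOR where the leading bit is 1):
  pos 0: 10010 XOR 11001 = 01011
  pos 1: 10111 XOR 11001 = 01110
  pos 2: 11101 XOR 11001 = 00100
  pos 4: 10011 XOR 11001 = 01010
  pos 5: 10100 XOR 11001 = 01101
  pos 6: 11010 XOR 11001 = 00011
Remainder (last 4 bits) = 1100. This is the CRC / FCS.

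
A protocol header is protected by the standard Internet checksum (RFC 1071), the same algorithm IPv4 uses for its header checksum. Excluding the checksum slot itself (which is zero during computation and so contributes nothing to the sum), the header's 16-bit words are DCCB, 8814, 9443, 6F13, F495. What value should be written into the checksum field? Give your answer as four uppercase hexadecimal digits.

One's-complement addition (fold any carry out of bit 15 back into bit 0):
  0xDCCB + 0x8814 = 0x164DF → wrap carry → 0x64E0
  0x64E0 + 0x9443 = 0x0F923
  0xF923 + 0x6F13 = 0x16836 → wrap carry → 0x6837
  0x6837 + 0xF495 = 0x15CCC → wrap carry → 0x5CCD
One's-complement sum = 0x5CCD.
Checksum = ~0x5CCD & 0xFFFF = 0xA332.

A332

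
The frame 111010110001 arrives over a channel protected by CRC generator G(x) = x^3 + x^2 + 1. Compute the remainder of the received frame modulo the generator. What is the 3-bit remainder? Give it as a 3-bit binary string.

Modulo-2 division of 111010110001 by 1101:
  pos 0: 1110 XOR 1101 = 0011
  pos 2: 1110 XOR 1101 = 0011
  pos 4: 1111 XOR 1101 = 0010
  pos 6: 1000 XOR 1101 = 0101
  pos 7: 1010 XOR 1101 = 0111
  pos 8: 1111 XOR 1101 = 0010
Remainder = 010 (nonzero — an error is detected).

010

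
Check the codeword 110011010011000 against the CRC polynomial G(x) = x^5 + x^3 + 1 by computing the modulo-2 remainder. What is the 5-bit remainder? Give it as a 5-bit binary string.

01101

Modulo-2 division of 110011010011000 by 101001:
  pos 0: 110011 XOR 101001 = 011010
  pos 1: 110100 XOR 101001 = 011101
  pos 2: 111011 XOR 101001 = 010010
  pos 3: 100100 XOR 101001 = 001101
  pos 5: 110101 XOR 101001 = 011100
  pos 6: 111001 XOR 101001 = 010000
  pos 7: 100000 XOR 101001 = 001001
  pos 9: 100100 XOR 101001 = 001101
Remainder = 01101 (nonzero — an error is detected).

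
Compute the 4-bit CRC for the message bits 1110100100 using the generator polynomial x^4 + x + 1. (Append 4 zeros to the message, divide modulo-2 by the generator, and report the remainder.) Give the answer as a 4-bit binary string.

1010

Append 4 zeros: 11101001000000. Divide by 10011 (XOR where the leading bit is 1):
  pos 0: 11101 XOR 10011 = 01110
  pos 1: 11100 XOR 10011 = 01111
  pos 2: 11110 XOR 10011 = 01101
  pos 3: 11011 XOR 10011 = 01000
  pos 4: 10000 XOR 10011 = 00011
  pos 7: 11000 XOR 10011 = 01011
  pos 8: 10110 XOR 10011 = 00101
Remainder (last 4 bits) = 1010. This is the CRC / FCS.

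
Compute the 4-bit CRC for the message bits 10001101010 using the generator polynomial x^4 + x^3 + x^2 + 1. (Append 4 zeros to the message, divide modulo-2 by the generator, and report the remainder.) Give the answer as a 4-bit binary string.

Append 4 zeros: 100011010100000. Divide by 11101 (XOR where the leading bit is 1):
  pos 0: 10001 XOR 11101 = 01100
  pos 1: 11001 XOR 11101 = 00100
  pos 3: 10001 XOR 11101 = 01100
  pos 4: 11000 XOR 11101 = 00101
  pos 6: 10110 XOR 11101 = 01011
  pos 7: 10110 XOR 11101 = 01011
  pos 8: 10110 XOR 11101 = 01011
  pos 9: 10110 XOR 11101 = 01011
  pos 10: 10110 XOR 11101 = 01011
Remainder (last 4 bits) = 1011. This is the CRC / FCS.

1011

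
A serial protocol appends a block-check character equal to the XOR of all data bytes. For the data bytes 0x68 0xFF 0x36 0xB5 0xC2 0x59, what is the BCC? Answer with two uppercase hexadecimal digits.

8F

XOR the bytes together:
  start with 0x68
  0x68 ⊕ 0xFF = 0x97
  0x97 ⊕ 0x36 = 0xA1
  0xA1 ⊕ 0xB5 = 0x14
  0x14 ⊕ 0xC2 = 0xD6
  0xD6 ⊕ 0x59 = 0x8F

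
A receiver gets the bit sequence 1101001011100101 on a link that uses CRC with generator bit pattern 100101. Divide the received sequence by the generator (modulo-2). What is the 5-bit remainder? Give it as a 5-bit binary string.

Modulo-2 division of 1101001011100101 by 100101:
  pos 0: 110100 XOR 100101 = 010001
  pos 1: 100011 XOR 100101 = 000110
  pos 4: 110011 XOR 100101 = 010110
  pos 5: 101101 XOR 100101 = 001000
  pos 7: 100000 XOR 100101 = 000101
  pos 10: 101101 XOR 100101 = 001000
Remainder = 01000 (nonzero — an error is detected).

01000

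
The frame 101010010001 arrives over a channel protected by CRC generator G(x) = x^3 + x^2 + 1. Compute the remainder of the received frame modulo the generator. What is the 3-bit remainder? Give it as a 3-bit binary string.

100

Modulo-2 division of 101010010001 by 1101:
  pos 0: 1010 XOR 1101 = 0111
  pos 1: 1111 XOR 1101 = 0010
  pos 3: 1000 XOR 1101 = 0101
  pos 4: 1011 XOR 1101 = 0110
  pos 5: 1100 XOR 1101 = 0001
  pos 8: 1001 XOR 1101 = 0100
Remainder = 100 (nonzero — an error is detected).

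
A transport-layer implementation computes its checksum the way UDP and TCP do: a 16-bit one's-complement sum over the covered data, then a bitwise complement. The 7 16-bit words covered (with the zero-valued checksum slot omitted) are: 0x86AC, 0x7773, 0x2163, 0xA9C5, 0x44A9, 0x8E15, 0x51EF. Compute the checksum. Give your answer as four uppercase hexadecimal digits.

1209

One's-complement addition (fold any carry out of bit 15 back into bit 0):
  0x86AC + 0x7773 = 0x0FE1F
  0xFE1F + 0x2163 = 0x11F82 → wrap carry → 0x1F83
  0x1F83 + 0xA9C5 = 0x0C948
  0xC948 + 0x44A9 = 0x10DF1 → wrap carry → 0x0DF2
  0x0DF2 + 0x8E15 = 0x09C07
  0x9C07 + 0x51EF = 0x0EDF6
One's-complement sum = 0xEDF6.
Checksum = ~0xEDF6 & 0xFFFF = 0x1209.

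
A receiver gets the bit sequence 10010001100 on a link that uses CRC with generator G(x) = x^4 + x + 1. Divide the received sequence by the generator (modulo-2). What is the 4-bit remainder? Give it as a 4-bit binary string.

0000

Modulo-2 division of 10010001100 by 10011:
  pos 0: 10010 XOR 10011 = 00001
  pos 4: 10011 XOR 10011 = 00000
Remainder = 0000 (zero — the frame passes the CRC check).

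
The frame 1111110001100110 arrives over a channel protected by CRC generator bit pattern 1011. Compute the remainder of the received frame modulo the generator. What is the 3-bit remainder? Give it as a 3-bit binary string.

000

Modulo-2 division of 1111110001100110 by 1011:
  pos 0: 1111 XOR 1011 = 0100
  pos 1: 1001 XOR 1011 = 0010
  pos 3: 1010 XOR 1011 = 0001
  pos 6: 1001 XOR 1011 = 0010
  pos 8: 1010 XOR 1011 = 0001
  pos 11: 1011 XOR 1011 = 0000
Remainder = 000 (zero — the frame passes the CRC check).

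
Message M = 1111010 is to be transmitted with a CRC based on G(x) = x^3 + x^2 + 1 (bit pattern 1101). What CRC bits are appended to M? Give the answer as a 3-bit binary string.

110

Append 3 zeros: 1111010000. Divide by 1101 (XOR where the leading bit is 1):
  pos 0: 1111 XOR 1101 = 0010
  pos 2: 1001 XOR 1101 = 0100
  pos 3: 1000 XOR 1101 = 0101
  pos 4: 1010 XOR 1101 = 0111
  pos 5: 1110 XOR 1101 = 0011
Remainder (last 3 bits) = 110. This is the CRC / FCS.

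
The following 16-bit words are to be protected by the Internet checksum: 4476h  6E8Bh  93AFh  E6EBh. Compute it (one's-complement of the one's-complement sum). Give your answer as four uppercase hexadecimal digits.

D262

One's-complement addition (fold any carry out of bit 15 back into bit 0):
  0x4476 + 0x6E8B = 0x0B301
  0xB301 + 0x93AF = 0x146B0 → wrap carry → 0x46B1
  0x46B1 + 0xE6EB = 0x12D9C → wrap carry → 0x2D9D
One's-complement sum = 0x2D9D.
Checksum = ~0x2D9D & 0xFFFF = 0xD262.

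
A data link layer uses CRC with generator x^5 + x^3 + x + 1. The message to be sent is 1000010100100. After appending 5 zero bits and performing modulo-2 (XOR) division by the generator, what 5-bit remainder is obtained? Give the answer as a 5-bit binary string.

01010

Append 5 zeros: 100001010010000000. Divide by 101011 (XOR where the leading bit is 1):
  pos 0: 100001 XOR 101011 = 001010
  pos 2: 101001 XOR 101011 = 000010
  pos 6: 100010 XOR 101011 = 001001
  pos 8: 100100 XOR 101011 = 001111
  pos 10: 111100 XOR 101011 = 010111
  pos 11: 101110 XOR 101011 = 000101
Remainder (last 5 bits) = 01010. This is the CRC / FCS.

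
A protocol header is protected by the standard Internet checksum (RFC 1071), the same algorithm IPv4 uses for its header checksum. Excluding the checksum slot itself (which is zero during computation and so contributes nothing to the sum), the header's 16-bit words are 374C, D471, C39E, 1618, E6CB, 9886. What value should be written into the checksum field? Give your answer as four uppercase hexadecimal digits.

9B38

One's-complement addition (fold any carry out of bit 15 back into bit 0):
  0x374C + 0xD471 = 0x10BBD → wrap carry → 0x0BBE
  0x0BBE + 0xC39E = 0x0CF5C
  0xCF5C + 0x1618 = 0x0E574
  0xE574 + 0xE6CB = 0x1CC3F → wrap carry → 0xCC40
  0xCC40 + 0x9886 = 0x164C6 → wrap carry → 0x64C7
One's-complement sum = 0x64C7.
Checksum = ~0x64C7 & 0xFFFF = 0x9B38.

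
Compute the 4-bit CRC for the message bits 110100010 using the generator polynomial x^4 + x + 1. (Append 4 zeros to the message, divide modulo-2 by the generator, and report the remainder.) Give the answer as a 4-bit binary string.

Append 4 zeros: 1101000100000. Divide by 10011 (XOR where the leading bit is 1):
  pos 0: 11010 XOR 10011 = 01001
  pos 1: 10010 XOR 10011 = 00001
  pos 5: 10100 XOR 10011 = 00111
  pos 7: 11100 XOR 10011 = 01111
  pos 8: 11110 XOR 10011 = 01101
Remainder (last 4 bits) = 1101. This is the CRC / FCS.

1101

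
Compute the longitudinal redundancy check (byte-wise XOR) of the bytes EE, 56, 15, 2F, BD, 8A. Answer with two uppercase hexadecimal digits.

B5

XOR the bytes together:
  start with 0xEE
  0xEE ⊕ 0x56 = 0xB8
  0xB8 ⊕ 0x15 = 0xAD
  0xAD ⊕ 0x2F = 0x82
  0x82 ⊕ 0xBD = 0x3F
  0x3F ⊕ 0x8A = 0xB5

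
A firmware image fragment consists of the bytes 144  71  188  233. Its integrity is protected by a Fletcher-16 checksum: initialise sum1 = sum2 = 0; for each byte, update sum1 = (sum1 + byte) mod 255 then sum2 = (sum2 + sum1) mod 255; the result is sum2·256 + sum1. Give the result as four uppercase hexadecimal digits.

Running sums (mod 255):
  after byte 0 (144): sum1=144, sum2=144
  after byte 1 (71): sum1=215, sum2=104
  after byte 2 (188): sum1=148, sum2=252
  after byte 3 (233): sum1=126, sum2=123
Checksum = sum2·256 + sum1 = 123·256 + 126 = 31614 = 0x7B7E.

7B7E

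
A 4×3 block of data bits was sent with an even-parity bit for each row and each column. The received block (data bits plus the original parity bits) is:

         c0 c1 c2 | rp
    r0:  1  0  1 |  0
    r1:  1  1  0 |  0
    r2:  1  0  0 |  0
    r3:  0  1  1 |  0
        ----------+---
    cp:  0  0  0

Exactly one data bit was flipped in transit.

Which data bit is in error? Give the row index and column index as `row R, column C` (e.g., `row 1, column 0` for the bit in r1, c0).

Recompute each row's even parity and compare to rp:
  r0: data parity 0, sent rp 0 → ok
  r1: data parity 0, sent rp 0 → ok
  r2: data parity 1, sent rp 0 → mismatch
  r3: data parity 0, sent rp 0 → ok
Recompute each column's even parity and compare to cp:
  c0: data parity 1, sent cp 0 → mismatch
  c1: data parity 0, sent cp 0 → ok
  c2: data parity 0, sent cp 0 → ok
Exactly one row (r2) and one column (c0) fail → the flipped bit is at their intersection.

row 2, column 0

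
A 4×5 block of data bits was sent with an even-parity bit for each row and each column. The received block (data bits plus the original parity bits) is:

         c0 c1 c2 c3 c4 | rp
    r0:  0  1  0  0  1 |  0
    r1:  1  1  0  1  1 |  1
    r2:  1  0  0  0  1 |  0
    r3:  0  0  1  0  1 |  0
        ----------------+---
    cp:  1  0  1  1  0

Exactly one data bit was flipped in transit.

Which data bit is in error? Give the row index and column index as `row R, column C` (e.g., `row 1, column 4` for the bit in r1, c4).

row 1, column 0

Recompute each row's even parity and compare to rp:
  r0: data parity 0, sent rp 0 → ok
  r1: data parity 0, sent rp 1 → mismatch
  r2: data parity 0, sent rp 0 → ok
  r3: data parity 0, sent rp 0 → ok
Recompute each column's even parity and compare to cp:
  c0: data parity 0, sent cp 1 → mismatch
  c1: data parity 0, sent cp 0 → ok
  c2: data parity 1, sent cp 1 → ok
  c3: data parity 1, sent cp 1 → ok
  c4: data parity 0, sent cp 0 → ok
Exactly one row (r1) and one column (c0) fail → the flipped bit is at their intersection.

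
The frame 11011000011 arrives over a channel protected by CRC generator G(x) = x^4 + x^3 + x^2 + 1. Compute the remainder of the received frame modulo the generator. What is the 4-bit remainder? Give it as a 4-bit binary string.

Modulo-2 division of 11011000011 by 11101:
  pos 0: 11011 XOR 11101 = 00110
  pos 2: 11000 XOR 11101 = 00101
  pos 4: 10100 XOR 11101 = 01001
  pos 5: 10011 XOR 11101 = 01110
  pos 6: 11101 XOR 11101 = 00000
Remainder = 0000 (zero — the frame passes the CRC check).

0000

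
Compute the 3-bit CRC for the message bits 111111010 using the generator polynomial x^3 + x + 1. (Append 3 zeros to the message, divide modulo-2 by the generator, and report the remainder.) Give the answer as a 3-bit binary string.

001

Append 3 zeros: 111111010000. Divide by 1011 (XOR where the leading bit is 1):
  pos 0: 1111 XOR 1011 = 0100
  pos 1: 1001 XOR 1011 = 0010
  pos 3: 1010 XOR 1011 = 0001
  pos 6: 1100 XOR 1011 = 0111
  pos 7: 1110 XOR 1011 = 0101
  pos 8: 1010 XOR 1011 = 0001
Remainder (last 3 bits) = 001. This is the CRC / FCS.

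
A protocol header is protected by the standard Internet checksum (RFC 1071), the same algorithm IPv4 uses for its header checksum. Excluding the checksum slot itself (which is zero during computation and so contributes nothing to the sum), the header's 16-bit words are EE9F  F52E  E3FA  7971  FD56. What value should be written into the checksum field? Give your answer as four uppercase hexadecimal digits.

One's-complement addition (fold any carry out of bit 15 back into bit 0):
  0xEE9F + 0xF52E = 0x1E3CD → wrap carry → 0xE3CE
  0xE3CE + 0xE3FA = 0x1C7C8 → wrap carry → 0xC7C9
  0xC7C9 + 0x7971 = 0x1413A → wrap carry → 0x413B
  0x413B + 0xFD56 = 0x13E91 → wrap carry → 0x3E92
One's-complement sum = 0x3E92.
Checksum = ~0x3E92 & 0xFFFF = 0xC16D.

C16D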